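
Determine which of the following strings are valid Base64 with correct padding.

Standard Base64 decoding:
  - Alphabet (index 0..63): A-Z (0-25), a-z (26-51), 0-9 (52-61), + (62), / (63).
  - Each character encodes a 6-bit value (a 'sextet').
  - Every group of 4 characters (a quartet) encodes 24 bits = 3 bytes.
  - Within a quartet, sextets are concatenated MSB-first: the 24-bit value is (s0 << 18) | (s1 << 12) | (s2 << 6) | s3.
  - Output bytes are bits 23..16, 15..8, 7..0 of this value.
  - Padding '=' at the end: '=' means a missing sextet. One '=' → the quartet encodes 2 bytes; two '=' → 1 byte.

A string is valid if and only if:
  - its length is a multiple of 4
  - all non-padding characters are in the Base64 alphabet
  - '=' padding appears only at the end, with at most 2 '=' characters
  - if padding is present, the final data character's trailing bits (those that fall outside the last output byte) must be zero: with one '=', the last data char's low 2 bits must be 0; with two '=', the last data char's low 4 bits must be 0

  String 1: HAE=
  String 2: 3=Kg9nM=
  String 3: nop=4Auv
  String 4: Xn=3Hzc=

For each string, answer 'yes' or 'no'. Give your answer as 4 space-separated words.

Answer: yes no no no

Derivation:
String 1: 'HAE=' → valid
String 2: '3=Kg9nM=' → invalid (bad char(s): ['=']; '=' in middle)
String 3: 'nop=4Auv' → invalid (bad char(s): ['=']; '=' in middle)
String 4: 'Xn=3Hzc=' → invalid (bad char(s): ['=']; '=' in middle)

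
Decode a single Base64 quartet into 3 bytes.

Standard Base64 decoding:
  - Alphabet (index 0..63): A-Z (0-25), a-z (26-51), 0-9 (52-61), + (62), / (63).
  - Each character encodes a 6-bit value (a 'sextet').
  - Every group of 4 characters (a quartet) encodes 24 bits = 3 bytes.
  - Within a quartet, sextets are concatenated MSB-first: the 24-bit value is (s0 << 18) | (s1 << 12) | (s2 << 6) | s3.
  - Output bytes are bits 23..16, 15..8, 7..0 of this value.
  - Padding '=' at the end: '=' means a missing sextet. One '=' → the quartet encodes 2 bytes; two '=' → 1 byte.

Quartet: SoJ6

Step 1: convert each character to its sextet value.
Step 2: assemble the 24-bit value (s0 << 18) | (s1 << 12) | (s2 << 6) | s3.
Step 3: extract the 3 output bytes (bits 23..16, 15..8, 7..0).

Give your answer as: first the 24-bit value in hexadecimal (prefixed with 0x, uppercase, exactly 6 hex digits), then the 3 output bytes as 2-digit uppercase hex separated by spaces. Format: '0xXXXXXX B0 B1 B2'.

Answer: 0x4A827A 4A 82 7A

Derivation:
Sextets: S=18, o=40, J=9, 6=58
24-bit: (18<<18) | (40<<12) | (9<<6) | 58
      = 0x480000 | 0x028000 | 0x000240 | 0x00003A
      = 0x4A827A
Bytes: (v>>16)&0xFF=4A, (v>>8)&0xFF=82, v&0xFF=7A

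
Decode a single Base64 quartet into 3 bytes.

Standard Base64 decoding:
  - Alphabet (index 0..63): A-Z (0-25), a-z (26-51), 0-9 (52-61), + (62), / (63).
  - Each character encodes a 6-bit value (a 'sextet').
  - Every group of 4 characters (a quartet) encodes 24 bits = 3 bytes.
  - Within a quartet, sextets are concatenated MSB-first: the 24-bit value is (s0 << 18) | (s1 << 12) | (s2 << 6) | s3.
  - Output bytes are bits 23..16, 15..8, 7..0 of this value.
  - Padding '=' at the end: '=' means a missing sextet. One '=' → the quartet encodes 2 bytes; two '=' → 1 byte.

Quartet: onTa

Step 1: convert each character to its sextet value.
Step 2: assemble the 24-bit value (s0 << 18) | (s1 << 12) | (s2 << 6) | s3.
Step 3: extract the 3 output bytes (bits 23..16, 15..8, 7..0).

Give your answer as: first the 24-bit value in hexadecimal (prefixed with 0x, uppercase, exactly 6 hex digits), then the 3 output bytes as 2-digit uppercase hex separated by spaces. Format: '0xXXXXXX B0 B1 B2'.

Sextets: o=40, n=39, T=19, a=26
24-bit: (40<<18) | (39<<12) | (19<<6) | 26
      = 0xA00000 | 0x027000 | 0x0004C0 | 0x00001A
      = 0xA274DA
Bytes: (v>>16)&0xFF=A2, (v>>8)&0xFF=74, v&0xFF=DA

Answer: 0xA274DA A2 74 DA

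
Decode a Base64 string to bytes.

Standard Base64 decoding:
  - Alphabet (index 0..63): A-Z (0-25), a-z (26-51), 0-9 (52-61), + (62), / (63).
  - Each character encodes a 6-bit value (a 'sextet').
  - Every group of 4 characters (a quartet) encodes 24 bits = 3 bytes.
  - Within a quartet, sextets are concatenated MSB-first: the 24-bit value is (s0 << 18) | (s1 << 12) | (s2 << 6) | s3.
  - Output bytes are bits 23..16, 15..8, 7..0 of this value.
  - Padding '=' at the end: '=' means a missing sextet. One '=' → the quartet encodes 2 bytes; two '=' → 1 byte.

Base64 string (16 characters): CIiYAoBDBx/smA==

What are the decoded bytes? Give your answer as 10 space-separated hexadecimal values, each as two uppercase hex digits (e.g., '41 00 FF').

After char 0 ('C'=2): chars_in_quartet=1 acc=0x2 bytes_emitted=0
After char 1 ('I'=8): chars_in_quartet=2 acc=0x88 bytes_emitted=0
After char 2 ('i'=34): chars_in_quartet=3 acc=0x2222 bytes_emitted=0
After char 3 ('Y'=24): chars_in_quartet=4 acc=0x88898 -> emit 08 88 98, reset; bytes_emitted=3
After char 4 ('A'=0): chars_in_quartet=1 acc=0x0 bytes_emitted=3
After char 5 ('o'=40): chars_in_quartet=2 acc=0x28 bytes_emitted=3
After char 6 ('B'=1): chars_in_quartet=3 acc=0xA01 bytes_emitted=3
After char 7 ('D'=3): chars_in_quartet=4 acc=0x28043 -> emit 02 80 43, reset; bytes_emitted=6
After char 8 ('B'=1): chars_in_quartet=1 acc=0x1 bytes_emitted=6
After char 9 ('x'=49): chars_in_quartet=2 acc=0x71 bytes_emitted=6
After char 10 ('/'=63): chars_in_quartet=3 acc=0x1C7F bytes_emitted=6
After char 11 ('s'=44): chars_in_quartet=4 acc=0x71FEC -> emit 07 1F EC, reset; bytes_emitted=9
After char 12 ('m'=38): chars_in_quartet=1 acc=0x26 bytes_emitted=9
After char 13 ('A'=0): chars_in_quartet=2 acc=0x980 bytes_emitted=9
Padding '==': partial quartet acc=0x980 -> emit 98; bytes_emitted=10

Answer: 08 88 98 02 80 43 07 1F EC 98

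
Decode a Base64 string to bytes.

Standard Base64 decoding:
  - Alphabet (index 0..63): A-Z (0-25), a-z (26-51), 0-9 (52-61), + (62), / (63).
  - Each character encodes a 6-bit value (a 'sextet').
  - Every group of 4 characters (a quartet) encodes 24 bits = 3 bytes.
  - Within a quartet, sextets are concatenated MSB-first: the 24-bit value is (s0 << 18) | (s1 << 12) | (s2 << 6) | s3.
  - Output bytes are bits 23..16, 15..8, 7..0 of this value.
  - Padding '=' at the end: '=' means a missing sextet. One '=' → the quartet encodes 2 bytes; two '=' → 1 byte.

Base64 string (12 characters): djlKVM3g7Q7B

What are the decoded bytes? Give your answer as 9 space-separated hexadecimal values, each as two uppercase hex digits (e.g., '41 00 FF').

Answer: 76 39 4A 54 CD E0 ED 0E C1

Derivation:
After char 0 ('d'=29): chars_in_quartet=1 acc=0x1D bytes_emitted=0
After char 1 ('j'=35): chars_in_quartet=2 acc=0x763 bytes_emitted=0
After char 2 ('l'=37): chars_in_quartet=3 acc=0x1D8E5 bytes_emitted=0
After char 3 ('K'=10): chars_in_quartet=4 acc=0x76394A -> emit 76 39 4A, reset; bytes_emitted=3
After char 4 ('V'=21): chars_in_quartet=1 acc=0x15 bytes_emitted=3
After char 5 ('M'=12): chars_in_quartet=2 acc=0x54C bytes_emitted=3
After char 6 ('3'=55): chars_in_quartet=3 acc=0x15337 bytes_emitted=3
After char 7 ('g'=32): chars_in_quartet=4 acc=0x54CDE0 -> emit 54 CD E0, reset; bytes_emitted=6
After char 8 ('7'=59): chars_in_quartet=1 acc=0x3B bytes_emitted=6
After char 9 ('Q'=16): chars_in_quartet=2 acc=0xED0 bytes_emitted=6
After char 10 ('7'=59): chars_in_quartet=3 acc=0x3B43B bytes_emitted=6
After char 11 ('B'=1): chars_in_quartet=4 acc=0xED0EC1 -> emit ED 0E C1, reset; bytes_emitted=9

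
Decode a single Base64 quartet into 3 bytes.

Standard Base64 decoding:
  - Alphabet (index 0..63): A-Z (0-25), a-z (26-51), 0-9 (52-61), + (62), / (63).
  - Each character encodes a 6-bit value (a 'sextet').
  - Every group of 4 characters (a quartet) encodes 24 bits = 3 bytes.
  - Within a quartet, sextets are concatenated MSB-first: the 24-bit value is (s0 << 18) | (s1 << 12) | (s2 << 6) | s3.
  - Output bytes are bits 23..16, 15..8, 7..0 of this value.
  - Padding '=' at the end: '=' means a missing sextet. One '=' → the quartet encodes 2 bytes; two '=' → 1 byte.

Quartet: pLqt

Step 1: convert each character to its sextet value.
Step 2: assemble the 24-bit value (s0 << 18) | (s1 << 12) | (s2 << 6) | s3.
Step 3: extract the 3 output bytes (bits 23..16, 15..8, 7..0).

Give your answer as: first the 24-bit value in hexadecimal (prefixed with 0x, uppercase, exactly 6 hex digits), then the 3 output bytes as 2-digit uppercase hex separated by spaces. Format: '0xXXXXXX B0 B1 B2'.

Sextets: p=41, L=11, q=42, t=45
24-bit: (41<<18) | (11<<12) | (42<<6) | 45
      = 0xA40000 | 0x00B000 | 0x000A80 | 0x00002D
      = 0xA4BAAD
Bytes: (v>>16)&0xFF=A4, (v>>8)&0xFF=BA, v&0xFF=AD

Answer: 0xA4BAAD A4 BA AD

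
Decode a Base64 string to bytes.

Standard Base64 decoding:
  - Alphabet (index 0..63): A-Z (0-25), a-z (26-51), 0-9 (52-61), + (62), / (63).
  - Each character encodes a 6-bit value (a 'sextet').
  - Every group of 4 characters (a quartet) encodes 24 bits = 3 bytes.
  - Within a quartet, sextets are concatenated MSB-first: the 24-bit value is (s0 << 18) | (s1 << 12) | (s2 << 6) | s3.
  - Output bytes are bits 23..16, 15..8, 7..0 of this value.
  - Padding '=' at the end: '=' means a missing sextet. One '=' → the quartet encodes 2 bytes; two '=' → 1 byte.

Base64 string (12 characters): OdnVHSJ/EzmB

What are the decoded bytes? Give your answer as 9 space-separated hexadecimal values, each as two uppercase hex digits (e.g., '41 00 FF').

After char 0 ('O'=14): chars_in_quartet=1 acc=0xE bytes_emitted=0
After char 1 ('d'=29): chars_in_quartet=2 acc=0x39D bytes_emitted=0
After char 2 ('n'=39): chars_in_quartet=3 acc=0xE767 bytes_emitted=0
After char 3 ('V'=21): chars_in_quartet=4 acc=0x39D9D5 -> emit 39 D9 D5, reset; bytes_emitted=3
After char 4 ('H'=7): chars_in_quartet=1 acc=0x7 bytes_emitted=3
After char 5 ('S'=18): chars_in_quartet=2 acc=0x1D2 bytes_emitted=3
After char 6 ('J'=9): chars_in_quartet=3 acc=0x7489 bytes_emitted=3
After char 7 ('/'=63): chars_in_quartet=4 acc=0x1D227F -> emit 1D 22 7F, reset; bytes_emitted=6
After char 8 ('E'=4): chars_in_quartet=1 acc=0x4 bytes_emitted=6
After char 9 ('z'=51): chars_in_quartet=2 acc=0x133 bytes_emitted=6
After char 10 ('m'=38): chars_in_quartet=3 acc=0x4CE6 bytes_emitted=6
After char 11 ('B'=1): chars_in_quartet=4 acc=0x133981 -> emit 13 39 81, reset; bytes_emitted=9

Answer: 39 D9 D5 1D 22 7F 13 39 81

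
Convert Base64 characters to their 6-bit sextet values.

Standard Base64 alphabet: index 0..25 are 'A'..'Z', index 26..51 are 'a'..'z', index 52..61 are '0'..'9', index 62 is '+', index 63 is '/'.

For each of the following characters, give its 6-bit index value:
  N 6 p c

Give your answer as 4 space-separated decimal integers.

Answer: 13 58 41 28

Derivation:
'N': A..Z range, ord('N') − ord('A') = 13
'6': 0..9 range, 52 + ord('6') − ord('0') = 58
'p': a..z range, 26 + ord('p') − ord('a') = 41
'c': a..z range, 26 + ord('c') − ord('a') = 28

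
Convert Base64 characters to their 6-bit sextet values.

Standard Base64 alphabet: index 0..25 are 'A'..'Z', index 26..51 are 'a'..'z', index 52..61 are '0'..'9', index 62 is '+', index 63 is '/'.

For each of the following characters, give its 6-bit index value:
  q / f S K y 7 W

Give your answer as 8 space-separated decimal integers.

'q': a..z range, 26 + ord('q') − ord('a') = 42
'/': index 63
'f': a..z range, 26 + ord('f') − ord('a') = 31
'S': A..Z range, ord('S') − ord('A') = 18
'K': A..Z range, ord('K') − ord('A') = 10
'y': a..z range, 26 + ord('y') − ord('a') = 50
'7': 0..9 range, 52 + ord('7') − ord('0') = 59
'W': A..Z range, ord('W') − ord('A') = 22

Answer: 42 63 31 18 10 50 59 22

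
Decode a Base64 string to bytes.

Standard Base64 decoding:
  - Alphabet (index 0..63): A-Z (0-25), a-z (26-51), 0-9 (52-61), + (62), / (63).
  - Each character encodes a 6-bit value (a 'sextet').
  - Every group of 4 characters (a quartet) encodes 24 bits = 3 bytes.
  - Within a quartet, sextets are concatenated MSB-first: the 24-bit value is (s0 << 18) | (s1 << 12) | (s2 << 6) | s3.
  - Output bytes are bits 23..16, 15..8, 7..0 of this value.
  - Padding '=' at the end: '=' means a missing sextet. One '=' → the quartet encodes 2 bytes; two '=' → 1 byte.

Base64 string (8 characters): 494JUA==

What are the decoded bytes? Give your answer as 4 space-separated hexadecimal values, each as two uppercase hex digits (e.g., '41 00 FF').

Answer: E3 DE 09 50

Derivation:
After char 0 ('4'=56): chars_in_quartet=1 acc=0x38 bytes_emitted=0
After char 1 ('9'=61): chars_in_quartet=2 acc=0xE3D bytes_emitted=0
After char 2 ('4'=56): chars_in_quartet=3 acc=0x38F78 bytes_emitted=0
After char 3 ('J'=9): chars_in_quartet=4 acc=0xE3DE09 -> emit E3 DE 09, reset; bytes_emitted=3
After char 4 ('U'=20): chars_in_quartet=1 acc=0x14 bytes_emitted=3
After char 5 ('A'=0): chars_in_quartet=2 acc=0x500 bytes_emitted=3
Padding '==': partial quartet acc=0x500 -> emit 50; bytes_emitted=4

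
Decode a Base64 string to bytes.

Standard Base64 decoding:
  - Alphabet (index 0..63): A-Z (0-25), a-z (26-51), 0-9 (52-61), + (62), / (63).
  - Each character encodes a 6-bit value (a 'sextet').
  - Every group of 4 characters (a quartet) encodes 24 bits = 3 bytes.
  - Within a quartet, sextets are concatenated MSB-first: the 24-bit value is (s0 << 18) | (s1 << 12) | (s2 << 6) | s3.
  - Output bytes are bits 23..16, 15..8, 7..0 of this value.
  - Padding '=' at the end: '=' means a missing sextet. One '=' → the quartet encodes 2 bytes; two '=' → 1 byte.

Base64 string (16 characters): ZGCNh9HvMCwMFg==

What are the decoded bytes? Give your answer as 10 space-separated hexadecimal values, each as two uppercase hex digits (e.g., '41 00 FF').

Answer: 64 60 8D 87 D1 EF 30 2C 0C 16

Derivation:
After char 0 ('Z'=25): chars_in_quartet=1 acc=0x19 bytes_emitted=0
After char 1 ('G'=6): chars_in_quartet=2 acc=0x646 bytes_emitted=0
After char 2 ('C'=2): chars_in_quartet=3 acc=0x19182 bytes_emitted=0
After char 3 ('N'=13): chars_in_quartet=4 acc=0x64608D -> emit 64 60 8D, reset; bytes_emitted=3
After char 4 ('h'=33): chars_in_quartet=1 acc=0x21 bytes_emitted=3
After char 5 ('9'=61): chars_in_quartet=2 acc=0x87D bytes_emitted=3
After char 6 ('H'=7): chars_in_quartet=3 acc=0x21F47 bytes_emitted=3
After char 7 ('v'=47): chars_in_quartet=4 acc=0x87D1EF -> emit 87 D1 EF, reset; bytes_emitted=6
After char 8 ('M'=12): chars_in_quartet=1 acc=0xC bytes_emitted=6
After char 9 ('C'=2): chars_in_quartet=2 acc=0x302 bytes_emitted=6
After char 10 ('w'=48): chars_in_quartet=3 acc=0xC0B0 bytes_emitted=6
After char 11 ('M'=12): chars_in_quartet=4 acc=0x302C0C -> emit 30 2C 0C, reset; bytes_emitted=9
After char 12 ('F'=5): chars_in_quartet=1 acc=0x5 bytes_emitted=9
After char 13 ('g'=32): chars_in_quartet=2 acc=0x160 bytes_emitted=9
Padding '==': partial quartet acc=0x160 -> emit 16; bytes_emitted=10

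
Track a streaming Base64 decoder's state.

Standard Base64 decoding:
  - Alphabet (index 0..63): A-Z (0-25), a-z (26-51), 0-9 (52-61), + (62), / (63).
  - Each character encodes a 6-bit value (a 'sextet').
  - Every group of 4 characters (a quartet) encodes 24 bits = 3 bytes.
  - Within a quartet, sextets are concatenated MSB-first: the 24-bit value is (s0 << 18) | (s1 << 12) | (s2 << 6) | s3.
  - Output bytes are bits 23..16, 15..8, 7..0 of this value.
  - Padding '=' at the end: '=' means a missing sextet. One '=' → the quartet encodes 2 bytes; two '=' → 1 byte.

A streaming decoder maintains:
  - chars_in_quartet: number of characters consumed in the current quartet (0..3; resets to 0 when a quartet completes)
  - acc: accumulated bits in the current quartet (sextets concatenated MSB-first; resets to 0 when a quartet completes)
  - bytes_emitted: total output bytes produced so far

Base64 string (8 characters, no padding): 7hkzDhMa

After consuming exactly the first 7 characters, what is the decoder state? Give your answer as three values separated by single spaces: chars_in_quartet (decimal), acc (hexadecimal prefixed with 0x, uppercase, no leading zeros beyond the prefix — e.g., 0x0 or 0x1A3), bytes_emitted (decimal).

Answer: 3 0x384C 3

Derivation:
After char 0 ('7'=59): chars_in_quartet=1 acc=0x3B bytes_emitted=0
After char 1 ('h'=33): chars_in_quartet=2 acc=0xEE1 bytes_emitted=0
After char 2 ('k'=36): chars_in_quartet=3 acc=0x3B864 bytes_emitted=0
After char 3 ('z'=51): chars_in_quartet=4 acc=0xEE1933 -> emit EE 19 33, reset; bytes_emitted=3
After char 4 ('D'=3): chars_in_quartet=1 acc=0x3 bytes_emitted=3
After char 5 ('h'=33): chars_in_quartet=2 acc=0xE1 bytes_emitted=3
After char 6 ('M'=12): chars_in_quartet=3 acc=0x384C bytes_emitted=3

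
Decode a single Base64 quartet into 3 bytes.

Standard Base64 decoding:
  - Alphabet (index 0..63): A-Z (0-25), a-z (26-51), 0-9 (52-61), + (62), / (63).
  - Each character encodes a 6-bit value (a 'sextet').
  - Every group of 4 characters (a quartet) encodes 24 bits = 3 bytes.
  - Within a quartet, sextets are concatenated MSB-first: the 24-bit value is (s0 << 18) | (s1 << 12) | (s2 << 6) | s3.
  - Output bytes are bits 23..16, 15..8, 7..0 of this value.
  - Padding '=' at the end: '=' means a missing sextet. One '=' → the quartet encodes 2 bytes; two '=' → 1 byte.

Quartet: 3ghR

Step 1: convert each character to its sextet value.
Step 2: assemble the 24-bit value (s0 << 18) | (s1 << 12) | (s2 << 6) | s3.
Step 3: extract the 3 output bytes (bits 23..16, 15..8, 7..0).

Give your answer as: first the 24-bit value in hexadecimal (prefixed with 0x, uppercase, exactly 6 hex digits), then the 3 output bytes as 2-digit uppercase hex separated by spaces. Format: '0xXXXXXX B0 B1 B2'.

Sextets: 3=55, g=32, h=33, R=17
24-bit: (55<<18) | (32<<12) | (33<<6) | 17
      = 0xDC0000 | 0x020000 | 0x000840 | 0x000011
      = 0xDE0851
Bytes: (v>>16)&0xFF=DE, (v>>8)&0xFF=08, v&0xFF=51

Answer: 0xDE0851 DE 08 51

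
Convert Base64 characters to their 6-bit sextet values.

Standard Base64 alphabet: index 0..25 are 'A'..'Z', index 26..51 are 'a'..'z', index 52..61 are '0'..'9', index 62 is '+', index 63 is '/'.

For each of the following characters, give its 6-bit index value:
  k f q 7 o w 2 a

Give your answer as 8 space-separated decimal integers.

'k': a..z range, 26 + ord('k') − ord('a') = 36
'f': a..z range, 26 + ord('f') − ord('a') = 31
'q': a..z range, 26 + ord('q') − ord('a') = 42
'7': 0..9 range, 52 + ord('7') − ord('0') = 59
'o': a..z range, 26 + ord('o') − ord('a') = 40
'w': a..z range, 26 + ord('w') − ord('a') = 48
'2': 0..9 range, 52 + ord('2') − ord('0') = 54
'a': a..z range, 26 + ord('a') − ord('a') = 26

Answer: 36 31 42 59 40 48 54 26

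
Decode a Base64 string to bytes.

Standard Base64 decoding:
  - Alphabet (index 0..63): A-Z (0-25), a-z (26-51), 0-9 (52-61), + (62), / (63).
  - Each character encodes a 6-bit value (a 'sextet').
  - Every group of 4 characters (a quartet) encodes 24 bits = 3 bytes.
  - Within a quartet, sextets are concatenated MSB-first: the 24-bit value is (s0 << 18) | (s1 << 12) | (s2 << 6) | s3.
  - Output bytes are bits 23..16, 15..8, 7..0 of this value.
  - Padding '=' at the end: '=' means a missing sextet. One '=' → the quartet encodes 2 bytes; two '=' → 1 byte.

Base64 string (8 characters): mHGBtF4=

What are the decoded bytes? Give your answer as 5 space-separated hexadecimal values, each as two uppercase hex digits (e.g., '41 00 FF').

Answer: 98 71 81 B4 5E

Derivation:
After char 0 ('m'=38): chars_in_quartet=1 acc=0x26 bytes_emitted=0
After char 1 ('H'=7): chars_in_quartet=2 acc=0x987 bytes_emitted=0
After char 2 ('G'=6): chars_in_quartet=3 acc=0x261C6 bytes_emitted=0
After char 3 ('B'=1): chars_in_quartet=4 acc=0x987181 -> emit 98 71 81, reset; bytes_emitted=3
After char 4 ('t'=45): chars_in_quartet=1 acc=0x2D bytes_emitted=3
After char 5 ('F'=5): chars_in_quartet=2 acc=0xB45 bytes_emitted=3
After char 6 ('4'=56): chars_in_quartet=3 acc=0x2D178 bytes_emitted=3
Padding '=': partial quartet acc=0x2D178 -> emit B4 5E; bytes_emitted=5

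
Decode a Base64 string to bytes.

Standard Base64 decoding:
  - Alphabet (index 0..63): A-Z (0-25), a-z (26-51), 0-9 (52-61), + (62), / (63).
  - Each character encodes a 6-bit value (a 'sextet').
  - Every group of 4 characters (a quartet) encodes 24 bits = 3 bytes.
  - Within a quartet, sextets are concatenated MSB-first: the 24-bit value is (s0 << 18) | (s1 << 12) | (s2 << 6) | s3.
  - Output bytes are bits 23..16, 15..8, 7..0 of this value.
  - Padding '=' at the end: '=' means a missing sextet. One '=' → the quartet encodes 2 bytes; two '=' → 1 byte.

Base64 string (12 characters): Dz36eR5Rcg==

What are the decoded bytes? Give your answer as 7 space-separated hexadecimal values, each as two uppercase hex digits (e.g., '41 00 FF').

Answer: 0F 3D FA 79 1E 51 72

Derivation:
After char 0 ('D'=3): chars_in_quartet=1 acc=0x3 bytes_emitted=0
After char 1 ('z'=51): chars_in_quartet=2 acc=0xF3 bytes_emitted=0
After char 2 ('3'=55): chars_in_quartet=3 acc=0x3CF7 bytes_emitted=0
After char 3 ('6'=58): chars_in_quartet=4 acc=0xF3DFA -> emit 0F 3D FA, reset; bytes_emitted=3
After char 4 ('e'=30): chars_in_quartet=1 acc=0x1E bytes_emitted=3
After char 5 ('R'=17): chars_in_quartet=2 acc=0x791 bytes_emitted=3
After char 6 ('5'=57): chars_in_quartet=3 acc=0x1E479 bytes_emitted=3
After char 7 ('R'=17): chars_in_quartet=4 acc=0x791E51 -> emit 79 1E 51, reset; bytes_emitted=6
After char 8 ('c'=28): chars_in_quartet=1 acc=0x1C bytes_emitted=6
After char 9 ('g'=32): chars_in_quartet=2 acc=0x720 bytes_emitted=6
Padding '==': partial quartet acc=0x720 -> emit 72; bytes_emitted=7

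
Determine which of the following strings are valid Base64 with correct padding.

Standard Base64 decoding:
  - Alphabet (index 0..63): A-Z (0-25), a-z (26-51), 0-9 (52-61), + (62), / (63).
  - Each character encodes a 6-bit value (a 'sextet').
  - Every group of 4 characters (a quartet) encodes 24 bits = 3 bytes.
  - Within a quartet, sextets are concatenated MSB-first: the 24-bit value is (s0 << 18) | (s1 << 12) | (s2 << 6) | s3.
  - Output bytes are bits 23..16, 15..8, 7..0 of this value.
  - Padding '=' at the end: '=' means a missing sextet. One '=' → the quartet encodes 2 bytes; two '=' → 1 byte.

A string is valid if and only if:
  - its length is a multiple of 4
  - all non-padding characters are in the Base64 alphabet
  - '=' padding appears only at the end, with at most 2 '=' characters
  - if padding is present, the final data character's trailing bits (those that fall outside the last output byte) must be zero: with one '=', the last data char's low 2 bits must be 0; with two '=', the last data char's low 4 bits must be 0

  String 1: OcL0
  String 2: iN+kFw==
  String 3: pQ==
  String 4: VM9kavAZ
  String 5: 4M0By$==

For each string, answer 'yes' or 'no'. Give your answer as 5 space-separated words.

String 1: 'OcL0' → valid
String 2: 'iN+kFw==' → valid
String 3: 'pQ==' → valid
String 4: 'VM9kavAZ' → valid
String 5: '4M0By$==' → invalid (bad char(s): ['$'])

Answer: yes yes yes yes no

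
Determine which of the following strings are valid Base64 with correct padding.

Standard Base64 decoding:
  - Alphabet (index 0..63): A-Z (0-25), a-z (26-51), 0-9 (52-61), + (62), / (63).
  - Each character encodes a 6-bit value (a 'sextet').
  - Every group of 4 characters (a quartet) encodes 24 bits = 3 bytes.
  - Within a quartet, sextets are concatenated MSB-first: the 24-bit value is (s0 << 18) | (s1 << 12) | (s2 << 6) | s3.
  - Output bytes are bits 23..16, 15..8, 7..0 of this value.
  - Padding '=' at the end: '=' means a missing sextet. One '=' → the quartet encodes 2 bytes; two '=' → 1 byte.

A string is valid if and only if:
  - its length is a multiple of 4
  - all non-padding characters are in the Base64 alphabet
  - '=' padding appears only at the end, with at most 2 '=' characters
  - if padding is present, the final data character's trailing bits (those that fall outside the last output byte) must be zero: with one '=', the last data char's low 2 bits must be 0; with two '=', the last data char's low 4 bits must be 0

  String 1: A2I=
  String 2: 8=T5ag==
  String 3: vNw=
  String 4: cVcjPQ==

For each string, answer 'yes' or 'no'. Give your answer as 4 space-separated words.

Answer: yes no yes yes

Derivation:
String 1: 'A2I=' → valid
String 2: '8=T5ag==' → invalid (bad char(s): ['=']; '=' in middle)
String 3: 'vNw=' → valid
String 4: 'cVcjPQ==' → valid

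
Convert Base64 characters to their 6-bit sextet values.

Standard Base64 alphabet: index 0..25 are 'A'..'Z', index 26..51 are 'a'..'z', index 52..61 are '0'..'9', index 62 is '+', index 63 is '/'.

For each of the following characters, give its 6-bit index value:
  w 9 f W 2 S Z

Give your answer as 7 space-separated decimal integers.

'w': a..z range, 26 + ord('w') − ord('a') = 48
'9': 0..9 range, 52 + ord('9') − ord('0') = 61
'f': a..z range, 26 + ord('f') − ord('a') = 31
'W': A..Z range, ord('W') − ord('A') = 22
'2': 0..9 range, 52 + ord('2') − ord('0') = 54
'S': A..Z range, ord('S') − ord('A') = 18
'Z': A..Z range, ord('Z') − ord('A') = 25

Answer: 48 61 31 22 54 18 25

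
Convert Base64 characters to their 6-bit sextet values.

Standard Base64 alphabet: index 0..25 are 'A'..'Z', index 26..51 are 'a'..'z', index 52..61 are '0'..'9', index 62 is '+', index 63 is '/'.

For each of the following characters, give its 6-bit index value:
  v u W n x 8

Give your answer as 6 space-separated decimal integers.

'v': a..z range, 26 + ord('v') − ord('a') = 47
'u': a..z range, 26 + ord('u') − ord('a') = 46
'W': A..Z range, ord('W') − ord('A') = 22
'n': a..z range, 26 + ord('n') − ord('a') = 39
'x': a..z range, 26 + ord('x') − ord('a') = 49
'8': 0..9 range, 52 + ord('8') − ord('0') = 60

Answer: 47 46 22 39 49 60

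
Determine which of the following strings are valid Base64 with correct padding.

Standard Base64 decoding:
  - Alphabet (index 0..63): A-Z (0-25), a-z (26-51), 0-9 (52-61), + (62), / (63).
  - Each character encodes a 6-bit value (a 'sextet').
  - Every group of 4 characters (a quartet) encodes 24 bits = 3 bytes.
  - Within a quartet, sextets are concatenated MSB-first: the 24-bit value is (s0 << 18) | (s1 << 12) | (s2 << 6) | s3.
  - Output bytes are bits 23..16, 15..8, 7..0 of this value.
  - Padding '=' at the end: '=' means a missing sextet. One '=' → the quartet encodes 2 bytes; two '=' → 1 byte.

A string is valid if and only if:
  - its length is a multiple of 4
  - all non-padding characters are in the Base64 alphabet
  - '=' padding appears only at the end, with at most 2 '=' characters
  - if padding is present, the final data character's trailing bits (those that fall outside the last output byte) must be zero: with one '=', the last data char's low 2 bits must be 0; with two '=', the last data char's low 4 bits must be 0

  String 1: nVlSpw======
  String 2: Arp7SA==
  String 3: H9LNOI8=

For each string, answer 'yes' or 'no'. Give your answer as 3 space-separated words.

Answer: no yes yes

Derivation:
String 1: 'nVlSpw======' → invalid (6 pad chars (max 2))
String 2: 'Arp7SA==' → valid
String 3: 'H9LNOI8=' → valid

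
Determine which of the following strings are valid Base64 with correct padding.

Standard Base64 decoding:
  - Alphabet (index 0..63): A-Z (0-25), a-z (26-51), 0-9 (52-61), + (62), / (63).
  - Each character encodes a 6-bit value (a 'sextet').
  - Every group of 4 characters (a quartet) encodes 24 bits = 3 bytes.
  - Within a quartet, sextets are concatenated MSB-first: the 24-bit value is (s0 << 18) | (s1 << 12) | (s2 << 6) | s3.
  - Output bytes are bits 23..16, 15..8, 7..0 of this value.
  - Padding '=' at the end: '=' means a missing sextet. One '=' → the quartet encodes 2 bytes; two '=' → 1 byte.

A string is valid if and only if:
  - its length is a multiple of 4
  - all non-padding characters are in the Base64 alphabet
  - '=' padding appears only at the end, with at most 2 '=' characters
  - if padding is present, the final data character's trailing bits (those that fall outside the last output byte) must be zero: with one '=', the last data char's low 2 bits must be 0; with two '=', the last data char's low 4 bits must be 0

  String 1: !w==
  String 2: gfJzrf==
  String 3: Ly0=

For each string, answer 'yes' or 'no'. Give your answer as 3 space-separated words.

String 1: '!w==' → invalid (bad char(s): ['!'])
String 2: 'gfJzrf==' → invalid (bad trailing bits)
String 3: 'Ly0=' → valid

Answer: no no yes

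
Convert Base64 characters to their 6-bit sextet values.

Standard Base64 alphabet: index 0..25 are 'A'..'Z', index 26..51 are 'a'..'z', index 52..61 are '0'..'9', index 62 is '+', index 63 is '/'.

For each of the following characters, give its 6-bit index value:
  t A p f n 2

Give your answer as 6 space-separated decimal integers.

't': a..z range, 26 + ord('t') − ord('a') = 45
'A': A..Z range, ord('A') − ord('A') = 0
'p': a..z range, 26 + ord('p') − ord('a') = 41
'f': a..z range, 26 + ord('f') − ord('a') = 31
'n': a..z range, 26 + ord('n') − ord('a') = 39
'2': 0..9 range, 52 + ord('2') − ord('0') = 54

Answer: 45 0 41 31 39 54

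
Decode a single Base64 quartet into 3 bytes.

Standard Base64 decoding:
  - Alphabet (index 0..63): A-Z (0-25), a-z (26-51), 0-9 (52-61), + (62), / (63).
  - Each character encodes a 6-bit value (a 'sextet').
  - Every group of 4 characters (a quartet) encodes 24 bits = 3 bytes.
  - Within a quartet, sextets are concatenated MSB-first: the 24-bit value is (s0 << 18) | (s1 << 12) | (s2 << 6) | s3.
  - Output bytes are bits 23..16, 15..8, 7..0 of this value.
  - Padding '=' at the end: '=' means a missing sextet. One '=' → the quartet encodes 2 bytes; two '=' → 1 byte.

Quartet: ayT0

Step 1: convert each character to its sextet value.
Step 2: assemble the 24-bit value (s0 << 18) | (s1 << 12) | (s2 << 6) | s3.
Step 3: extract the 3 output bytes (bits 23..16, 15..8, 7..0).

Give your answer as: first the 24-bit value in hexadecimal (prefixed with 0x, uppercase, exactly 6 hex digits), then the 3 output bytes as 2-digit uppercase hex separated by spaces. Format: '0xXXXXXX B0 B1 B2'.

Answer: 0x6B24F4 6B 24 F4

Derivation:
Sextets: a=26, y=50, T=19, 0=52
24-bit: (26<<18) | (50<<12) | (19<<6) | 52
      = 0x680000 | 0x032000 | 0x0004C0 | 0x000034
      = 0x6B24F4
Bytes: (v>>16)&0xFF=6B, (v>>8)&0xFF=24, v&0xFF=F4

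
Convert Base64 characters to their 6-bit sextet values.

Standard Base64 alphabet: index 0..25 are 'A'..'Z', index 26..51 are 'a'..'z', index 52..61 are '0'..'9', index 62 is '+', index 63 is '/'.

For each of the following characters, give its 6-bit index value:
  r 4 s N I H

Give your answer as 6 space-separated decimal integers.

Answer: 43 56 44 13 8 7

Derivation:
'r': a..z range, 26 + ord('r') − ord('a') = 43
'4': 0..9 range, 52 + ord('4') − ord('0') = 56
's': a..z range, 26 + ord('s') − ord('a') = 44
'N': A..Z range, ord('N') − ord('A') = 13
'I': A..Z range, ord('I') − ord('A') = 8
'H': A..Z range, ord('H') − ord('A') = 7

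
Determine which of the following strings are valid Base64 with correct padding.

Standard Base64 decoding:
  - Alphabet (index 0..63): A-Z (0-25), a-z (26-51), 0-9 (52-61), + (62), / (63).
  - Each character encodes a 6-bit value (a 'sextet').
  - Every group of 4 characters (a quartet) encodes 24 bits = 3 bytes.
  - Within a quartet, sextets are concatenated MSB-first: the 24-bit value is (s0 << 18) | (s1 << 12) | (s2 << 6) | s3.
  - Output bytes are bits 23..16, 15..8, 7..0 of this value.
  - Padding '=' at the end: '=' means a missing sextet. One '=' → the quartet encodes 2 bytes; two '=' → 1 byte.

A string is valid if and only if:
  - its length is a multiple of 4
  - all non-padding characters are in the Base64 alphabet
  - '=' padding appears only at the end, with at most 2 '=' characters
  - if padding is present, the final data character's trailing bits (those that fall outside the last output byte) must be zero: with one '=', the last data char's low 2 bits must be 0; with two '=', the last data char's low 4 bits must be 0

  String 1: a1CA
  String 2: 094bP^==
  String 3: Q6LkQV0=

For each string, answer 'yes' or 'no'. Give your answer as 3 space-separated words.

String 1: 'a1CA' → valid
String 2: '094bP^==' → invalid (bad char(s): ['^'])
String 3: 'Q6LkQV0=' → valid

Answer: yes no yes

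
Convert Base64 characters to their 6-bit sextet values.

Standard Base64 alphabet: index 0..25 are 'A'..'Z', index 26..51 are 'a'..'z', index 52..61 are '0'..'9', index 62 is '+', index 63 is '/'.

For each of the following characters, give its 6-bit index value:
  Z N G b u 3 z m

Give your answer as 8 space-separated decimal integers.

Answer: 25 13 6 27 46 55 51 38

Derivation:
'Z': A..Z range, ord('Z') − ord('A') = 25
'N': A..Z range, ord('N') − ord('A') = 13
'G': A..Z range, ord('G') − ord('A') = 6
'b': a..z range, 26 + ord('b') − ord('a') = 27
'u': a..z range, 26 + ord('u') − ord('a') = 46
'3': 0..9 range, 52 + ord('3') − ord('0') = 55
'z': a..z range, 26 + ord('z') − ord('a') = 51
'm': a..z range, 26 + ord('m') − ord('a') = 38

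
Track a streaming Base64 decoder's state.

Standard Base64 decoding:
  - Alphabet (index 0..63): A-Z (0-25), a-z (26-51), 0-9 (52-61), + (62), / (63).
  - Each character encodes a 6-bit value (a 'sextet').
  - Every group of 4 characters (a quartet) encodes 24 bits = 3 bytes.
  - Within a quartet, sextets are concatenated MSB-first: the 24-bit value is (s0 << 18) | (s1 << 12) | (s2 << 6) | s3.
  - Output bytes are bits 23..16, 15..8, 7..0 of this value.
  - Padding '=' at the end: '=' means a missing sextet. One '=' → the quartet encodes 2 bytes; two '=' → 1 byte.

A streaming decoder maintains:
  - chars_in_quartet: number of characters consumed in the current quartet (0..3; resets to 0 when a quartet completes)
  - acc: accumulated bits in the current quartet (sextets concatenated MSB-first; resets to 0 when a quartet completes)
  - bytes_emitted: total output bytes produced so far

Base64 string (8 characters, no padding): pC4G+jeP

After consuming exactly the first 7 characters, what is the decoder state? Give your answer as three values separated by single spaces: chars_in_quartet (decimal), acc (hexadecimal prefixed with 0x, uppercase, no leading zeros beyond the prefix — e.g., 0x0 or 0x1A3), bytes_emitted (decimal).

Answer: 3 0x3E8DE 3

Derivation:
After char 0 ('p'=41): chars_in_quartet=1 acc=0x29 bytes_emitted=0
After char 1 ('C'=2): chars_in_quartet=2 acc=0xA42 bytes_emitted=0
After char 2 ('4'=56): chars_in_quartet=3 acc=0x290B8 bytes_emitted=0
After char 3 ('G'=6): chars_in_quartet=4 acc=0xA42E06 -> emit A4 2E 06, reset; bytes_emitted=3
After char 4 ('+'=62): chars_in_quartet=1 acc=0x3E bytes_emitted=3
After char 5 ('j'=35): chars_in_quartet=2 acc=0xFA3 bytes_emitted=3
After char 6 ('e'=30): chars_in_quartet=3 acc=0x3E8DE bytes_emitted=3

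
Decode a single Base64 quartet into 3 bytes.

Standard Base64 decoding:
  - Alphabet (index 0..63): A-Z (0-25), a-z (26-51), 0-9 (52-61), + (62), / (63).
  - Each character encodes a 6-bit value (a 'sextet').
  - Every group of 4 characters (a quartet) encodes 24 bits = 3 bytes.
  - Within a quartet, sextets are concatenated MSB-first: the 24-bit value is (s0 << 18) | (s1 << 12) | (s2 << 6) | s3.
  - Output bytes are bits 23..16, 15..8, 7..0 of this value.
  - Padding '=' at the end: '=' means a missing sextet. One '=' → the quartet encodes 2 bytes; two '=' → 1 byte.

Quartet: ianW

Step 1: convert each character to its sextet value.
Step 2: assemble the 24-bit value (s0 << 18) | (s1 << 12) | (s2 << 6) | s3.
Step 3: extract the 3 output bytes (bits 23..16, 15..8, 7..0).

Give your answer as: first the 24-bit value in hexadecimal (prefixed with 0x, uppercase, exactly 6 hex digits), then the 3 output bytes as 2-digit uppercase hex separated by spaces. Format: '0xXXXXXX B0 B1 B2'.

Answer: 0x89A9D6 89 A9 D6

Derivation:
Sextets: i=34, a=26, n=39, W=22
24-bit: (34<<18) | (26<<12) | (39<<6) | 22
      = 0x880000 | 0x01A000 | 0x0009C0 | 0x000016
      = 0x89A9D6
Bytes: (v>>16)&0xFF=89, (v>>8)&0xFF=A9, v&0xFF=D6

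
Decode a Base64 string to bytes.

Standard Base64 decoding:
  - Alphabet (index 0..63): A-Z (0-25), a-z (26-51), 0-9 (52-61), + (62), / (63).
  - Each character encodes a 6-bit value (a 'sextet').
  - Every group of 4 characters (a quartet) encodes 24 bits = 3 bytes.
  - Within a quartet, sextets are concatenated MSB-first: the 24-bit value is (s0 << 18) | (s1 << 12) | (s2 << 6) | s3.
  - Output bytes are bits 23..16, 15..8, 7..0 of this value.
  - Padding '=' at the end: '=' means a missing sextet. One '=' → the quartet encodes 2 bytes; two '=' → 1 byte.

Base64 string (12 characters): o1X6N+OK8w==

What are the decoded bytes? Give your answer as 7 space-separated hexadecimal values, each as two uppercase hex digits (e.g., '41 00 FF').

Answer: A3 55 FA 37 E3 8A F3

Derivation:
After char 0 ('o'=40): chars_in_quartet=1 acc=0x28 bytes_emitted=0
After char 1 ('1'=53): chars_in_quartet=2 acc=0xA35 bytes_emitted=0
After char 2 ('X'=23): chars_in_quartet=3 acc=0x28D57 bytes_emitted=0
After char 3 ('6'=58): chars_in_quartet=4 acc=0xA355FA -> emit A3 55 FA, reset; bytes_emitted=3
After char 4 ('N'=13): chars_in_quartet=1 acc=0xD bytes_emitted=3
After char 5 ('+'=62): chars_in_quartet=2 acc=0x37E bytes_emitted=3
After char 6 ('O'=14): chars_in_quartet=3 acc=0xDF8E bytes_emitted=3
After char 7 ('K'=10): chars_in_quartet=4 acc=0x37E38A -> emit 37 E3 8A, reset; bytes_emitted=6
After char 8 ('8'=60): chars_in_quartet=1 acc=0x3C bytes_emitted=6
After char 9 ('w'=48): chars_in_quartet=2 acc=0xF30 bytes_emitted=6
Padding '==': partial quartet acc=0xF30 -> emit F3; bytes_emitted=7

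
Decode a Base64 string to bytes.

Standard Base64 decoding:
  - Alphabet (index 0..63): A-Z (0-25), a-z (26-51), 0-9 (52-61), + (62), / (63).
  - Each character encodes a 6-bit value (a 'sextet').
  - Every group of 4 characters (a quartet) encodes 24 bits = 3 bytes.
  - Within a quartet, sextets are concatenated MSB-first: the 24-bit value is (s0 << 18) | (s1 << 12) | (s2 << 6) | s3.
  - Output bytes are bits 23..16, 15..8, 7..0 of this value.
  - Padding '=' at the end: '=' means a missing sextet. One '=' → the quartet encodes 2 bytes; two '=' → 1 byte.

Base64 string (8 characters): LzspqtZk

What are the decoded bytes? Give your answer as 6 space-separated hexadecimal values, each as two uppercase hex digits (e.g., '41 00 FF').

After char 0 ('L'=11): chars_in_quartet=1 acc=0xB bytes_emitted=0
After char 1 ('z'=51): chars_in_quartet=2 acc=0x2F3 bytes_emitted=0
After char 2 ('s'=44): chars_in_quartet=3 acc=0xBCEC bytes_emitted=0
After char 3 ('p'=41): chars_in_quartet=4 acc=0x2F3B29 -> emit 2F 3B 29, reset; bytes_emitted=3
After char 4 ('q'=42): chars_in_quartet=1 acc=0x2A bytes_emitted=3
After char 5 ('t'=45): chars_in_quartet=2 acc=0xAAD bytes_emitted=3
After char 6 ('Z'=25): chars_in_quartet=3 acc=0x2AB59 bytes_emitted=3
After char 7 ('k'=36): chars_in_quartet=4 acc=0xAAD664 -> emit AA D6 64, reset; bytes_emitted=6

Answer: 2F 3B 29 AA D6 64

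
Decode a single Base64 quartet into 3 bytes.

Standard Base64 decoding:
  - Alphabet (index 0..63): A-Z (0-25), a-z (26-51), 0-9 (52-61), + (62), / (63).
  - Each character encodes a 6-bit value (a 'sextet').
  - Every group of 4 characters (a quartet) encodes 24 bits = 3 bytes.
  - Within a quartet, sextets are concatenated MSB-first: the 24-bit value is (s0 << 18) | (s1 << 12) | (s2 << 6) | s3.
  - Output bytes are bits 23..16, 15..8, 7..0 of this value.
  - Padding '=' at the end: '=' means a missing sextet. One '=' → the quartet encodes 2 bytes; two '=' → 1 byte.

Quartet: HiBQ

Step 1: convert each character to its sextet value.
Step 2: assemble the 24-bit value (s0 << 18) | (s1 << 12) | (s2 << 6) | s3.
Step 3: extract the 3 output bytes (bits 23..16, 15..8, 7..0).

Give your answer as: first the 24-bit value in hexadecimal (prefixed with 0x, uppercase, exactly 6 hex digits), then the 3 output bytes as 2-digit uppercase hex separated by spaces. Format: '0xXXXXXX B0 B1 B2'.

Answer: 0x1E2050 1E 20 50

Derivation:
Sextets: H=7, i=34, B=1, Q=16
24-bit: (7<<18) | (34<<12) | (1<<6) | 16
      = 0x1C0000 | 0x022000 | 0x000040 | 0x000010
      = 0x1E2050
Bytes: (v>>16)&0xFF=1E, (v>>8)&0xFF=20, v&0xFF=50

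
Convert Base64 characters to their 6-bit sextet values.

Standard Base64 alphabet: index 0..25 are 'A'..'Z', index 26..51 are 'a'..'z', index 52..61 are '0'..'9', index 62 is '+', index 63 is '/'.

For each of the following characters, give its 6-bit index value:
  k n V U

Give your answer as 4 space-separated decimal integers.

Answer: 36 39 21 20

Derivation:
'k': a..z range, 26 + ord('k') − ord('a') = 36
'n': a..z range, 26 + ord('n') − ord('a') = 39
'V': A..Z range, ord('V') − ord('A') = 21
'U': A..Z range, ord('U') − ord('A') = 20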